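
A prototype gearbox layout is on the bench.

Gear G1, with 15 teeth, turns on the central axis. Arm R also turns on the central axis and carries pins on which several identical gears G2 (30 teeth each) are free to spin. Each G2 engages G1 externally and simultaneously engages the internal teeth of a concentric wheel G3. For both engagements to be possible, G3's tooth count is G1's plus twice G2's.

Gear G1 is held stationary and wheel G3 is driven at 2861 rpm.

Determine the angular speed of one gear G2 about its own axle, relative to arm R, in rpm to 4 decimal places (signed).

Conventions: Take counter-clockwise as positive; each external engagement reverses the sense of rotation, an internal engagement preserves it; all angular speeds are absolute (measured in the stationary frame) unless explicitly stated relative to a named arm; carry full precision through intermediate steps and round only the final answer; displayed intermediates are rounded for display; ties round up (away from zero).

+1192.0833 rpm

topology: planetary set — G1 15T / G2 30T / G3 75T, arm = carrier (Willis)
normalise by the input: solve with ω_ring = 1, then scale by 2861 rpm
ring teeth: 15 + 2·30 = 75
15(ω_sun−ω_arm) = −75(ω_ring−ω_arm),  ω_sun = 0, ω_ring = 1
15(0−ω_arm) = −75(1−ω_arm)  ⇒  90·ω_arm = 75  ⇒  ω_arm = 5/6
sun–planet mesh: 15·(0−5/6) = −30·(ω_p−ω_arm)  ⇒  ω_p−ω_arm = 5/12
scale: ω_p−ω_arm = 5/12 × 2861 rpm = +1192.0833 rpm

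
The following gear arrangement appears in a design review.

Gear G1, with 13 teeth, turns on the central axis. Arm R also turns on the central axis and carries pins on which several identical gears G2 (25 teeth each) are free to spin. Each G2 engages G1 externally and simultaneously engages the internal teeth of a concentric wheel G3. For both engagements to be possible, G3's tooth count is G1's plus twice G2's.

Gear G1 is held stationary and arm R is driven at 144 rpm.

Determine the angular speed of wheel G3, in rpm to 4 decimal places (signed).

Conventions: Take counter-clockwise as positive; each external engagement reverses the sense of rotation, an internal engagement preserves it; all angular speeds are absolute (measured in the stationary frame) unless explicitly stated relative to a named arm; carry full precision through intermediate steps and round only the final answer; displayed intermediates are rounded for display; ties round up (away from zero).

class = planetary set [G3 = 13+2·25 = 63; Willis about the carrier]
normalise by the input: solve with ω_arm = 1, then scale by 144 rpm
ring teeth: 13 + 2·25 = 63
13(ω_sun−ω_arm) = −63(ω_ring−ω_arm),  ω_sun = 0, ω_arm = 1
ω_ring = 1 − (13/63)(0−1) = 76/63
scale: ω_ring = 76/63 × 144 rpm = +173.7143 rpm

+173.7143 rpm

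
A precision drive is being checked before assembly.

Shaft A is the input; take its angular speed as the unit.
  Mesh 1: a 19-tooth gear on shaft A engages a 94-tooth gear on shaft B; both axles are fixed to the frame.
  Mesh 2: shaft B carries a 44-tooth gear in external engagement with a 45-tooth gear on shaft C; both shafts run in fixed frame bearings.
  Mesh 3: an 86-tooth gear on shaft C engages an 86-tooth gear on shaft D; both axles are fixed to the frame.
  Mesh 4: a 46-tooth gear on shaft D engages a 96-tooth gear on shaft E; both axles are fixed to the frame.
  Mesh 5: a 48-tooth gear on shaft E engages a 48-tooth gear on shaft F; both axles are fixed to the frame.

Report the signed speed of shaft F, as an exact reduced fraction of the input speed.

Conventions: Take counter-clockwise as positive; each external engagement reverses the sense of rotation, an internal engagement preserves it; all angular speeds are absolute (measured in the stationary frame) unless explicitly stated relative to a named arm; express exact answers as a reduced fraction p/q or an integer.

5-mesh fixed-axis compound train (all bearings frame-fixed)
mesh 1 [19T→94T]: |ω|/ω_in = 1×19/94 = 19/94, sense flips to −
mesh 2 [44T→45T]: |ω|/ω_in = (19/94)×44/45 = 418/2115, sense flips to +
mesh 3 [86T→86T]: |ω|/ω_in = (418/2115)×86/86 = 418/2115, sense flips to −
mesh 4 [46T→96T]: |ω|/ω_in = (418/2115)×46/96 = 4807/50760, sense flips to +
mesh 5 [48T→48T]: |ω|/ω_in = (4807/50760)×48/48 = 4807/50760, sense flips to −
signed output speed (× input speed) = -4807/50760

-4807/50760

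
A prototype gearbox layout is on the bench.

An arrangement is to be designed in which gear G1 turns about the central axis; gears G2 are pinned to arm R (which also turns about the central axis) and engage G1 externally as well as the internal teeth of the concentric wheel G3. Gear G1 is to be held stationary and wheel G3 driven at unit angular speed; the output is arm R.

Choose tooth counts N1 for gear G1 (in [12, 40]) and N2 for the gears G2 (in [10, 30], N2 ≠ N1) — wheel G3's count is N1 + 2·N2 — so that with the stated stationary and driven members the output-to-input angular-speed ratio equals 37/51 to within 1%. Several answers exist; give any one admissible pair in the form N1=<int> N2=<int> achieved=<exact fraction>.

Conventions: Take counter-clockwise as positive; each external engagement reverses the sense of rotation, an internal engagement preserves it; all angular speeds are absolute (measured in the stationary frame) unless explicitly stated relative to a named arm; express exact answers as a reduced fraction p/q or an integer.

N1=28 N2=23 achieved=37/51

planetary set to be sized for 37/51 (Willis relation)
Willis with ω_sun = 0: ω_arm/ω_ring = N3/(N1+N3); set equal to 37/51  ⇒  N3/N1 = (37/51)/(1 − 37/51) = 37/14
N3 = N1 + 2·N2  ⇒  N2/N1 = (N3/N1 − 1)/2 = (37/14 − 1)/2 = 23/28
smallest multiple with N1 ≥ 12 and N2 ≥ 10: k = 1  ⇒  N1 = 1·28 = 28, N2 = 1·23 = 23 (N1 ≤ 40, N2 ≤ 30, N2 ≠ N1 ✓), N3 = 28 + 2·23 = 74
check: N3/(N1+N3) with N1 = 28, N3 = 74 gives 37/51; |achieved − target| = 0 ≤ 37/5100 ✓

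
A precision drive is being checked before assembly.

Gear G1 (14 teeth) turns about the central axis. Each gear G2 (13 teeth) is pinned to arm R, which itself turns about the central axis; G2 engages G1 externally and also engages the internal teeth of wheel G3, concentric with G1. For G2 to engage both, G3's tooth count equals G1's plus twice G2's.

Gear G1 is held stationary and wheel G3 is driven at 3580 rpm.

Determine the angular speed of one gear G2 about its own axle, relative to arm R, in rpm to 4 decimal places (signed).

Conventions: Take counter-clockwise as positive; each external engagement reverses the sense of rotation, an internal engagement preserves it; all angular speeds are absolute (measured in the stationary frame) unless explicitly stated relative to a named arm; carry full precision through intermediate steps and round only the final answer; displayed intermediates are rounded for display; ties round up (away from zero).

recognized (axles ride arm R): planetary set, 14/13/40 teeth
normalise by the input: solve with ω_ring = 1, then scale by 3580 rpm
ring teeth: 14 + 2·13 = 40
14(ω_sun−ω_arm) = −40(ω_ring−ω_arm),  ω_sun = 0, ω_ring = 1
14(0−ω_arm) = −40(1−ω_arm)  ⇒  54·ω_arm = 40  ⇒  ω_arm = 20/27
sun–planet mesh: 14·(0−20/27) = −13·(ω_p−ω_arm)  ⇒  ω_p−ω_arm = 280/351
scale: ω_p−ω_arm = 280/351 × 3580 rpm = +2855.8405 rpm

+2855.8405 rpm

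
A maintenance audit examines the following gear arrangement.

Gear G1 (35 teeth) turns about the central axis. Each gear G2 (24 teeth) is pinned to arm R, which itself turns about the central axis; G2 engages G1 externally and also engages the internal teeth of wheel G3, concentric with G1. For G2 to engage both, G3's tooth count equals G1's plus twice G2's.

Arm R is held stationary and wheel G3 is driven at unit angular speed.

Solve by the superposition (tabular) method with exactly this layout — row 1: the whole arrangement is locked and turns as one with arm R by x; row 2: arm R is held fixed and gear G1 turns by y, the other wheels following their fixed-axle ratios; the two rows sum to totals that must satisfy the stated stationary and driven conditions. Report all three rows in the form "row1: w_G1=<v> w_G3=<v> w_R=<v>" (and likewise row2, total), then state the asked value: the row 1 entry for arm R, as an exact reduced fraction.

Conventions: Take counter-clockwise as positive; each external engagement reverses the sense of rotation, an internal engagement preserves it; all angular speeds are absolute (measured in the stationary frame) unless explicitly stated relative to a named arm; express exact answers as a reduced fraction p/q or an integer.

recognized (axles ride arm R): planetary set, 35/24/83 teeth
row 1 — lock + rotate with arm: ω_sun = ω_ring = ω_arm = x
row 2 — arm fixed, fixed-axis ratios: sun y, ring −(35/83)·y, arm 0
boundary: total ω_arm = x = 0 and total ω_ring = x − (35/83)·y = 1  ⇒  y = -83/35, x = 0
row 2 ring = −(35/83)·(-83/35) = 1
totals (row 1 + row 2): sun 0 + (-83/35) = -83/35, ring 0 + 1 = 1, arm 0 + 0 = 0
asked cell (row1, arm) = 0

row1: w_G1=0 w_G3=0 w_R=0
row2: w_G1=-83/35 w_G3=1 w_R=0
total: w_G1=-83/35 w_G3=1 w_R=0
asked value: 0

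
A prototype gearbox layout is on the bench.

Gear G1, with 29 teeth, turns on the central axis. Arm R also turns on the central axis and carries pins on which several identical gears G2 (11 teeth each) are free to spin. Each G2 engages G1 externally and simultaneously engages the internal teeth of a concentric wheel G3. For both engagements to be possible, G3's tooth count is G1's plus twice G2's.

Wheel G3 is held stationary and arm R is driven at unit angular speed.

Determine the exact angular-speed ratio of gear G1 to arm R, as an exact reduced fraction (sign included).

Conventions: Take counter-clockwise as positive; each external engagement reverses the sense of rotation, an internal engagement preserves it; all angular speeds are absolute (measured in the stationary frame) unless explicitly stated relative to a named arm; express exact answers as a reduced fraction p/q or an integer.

80/29

recognized (axles ride arm R): planetary set, 29/11/51 teeth
ring teeth: 29 + 2·11 = 51
29(ω_sun−ω_arm) = −51(ω_ring−ω_arm),  ω_ring = 0, ω_arm = 1
ω_sun = 1 − (51/29)(0−1) = 80/29
ω_out/ω_in = 80/29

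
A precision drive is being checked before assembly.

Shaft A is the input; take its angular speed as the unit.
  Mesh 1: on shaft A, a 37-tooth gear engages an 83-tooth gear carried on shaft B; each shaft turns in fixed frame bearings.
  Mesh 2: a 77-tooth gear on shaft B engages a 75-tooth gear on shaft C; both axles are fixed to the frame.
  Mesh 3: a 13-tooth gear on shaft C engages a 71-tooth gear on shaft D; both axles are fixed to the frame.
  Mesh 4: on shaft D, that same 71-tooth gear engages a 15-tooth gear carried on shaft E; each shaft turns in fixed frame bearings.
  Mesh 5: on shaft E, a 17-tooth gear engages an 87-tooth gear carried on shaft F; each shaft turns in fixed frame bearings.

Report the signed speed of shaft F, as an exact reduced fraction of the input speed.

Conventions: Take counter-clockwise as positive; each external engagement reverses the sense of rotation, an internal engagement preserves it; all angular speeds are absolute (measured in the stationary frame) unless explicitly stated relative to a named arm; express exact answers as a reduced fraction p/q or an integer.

5-mesh fixed-axis compound train (all bearings frame-fixed)
mesh 1 [37T→83T]: |ω|/ω_in = 1×37/83 = 37/83, sense flips to −
mesh 2 [77T→75T]: |ω|/ω_in = (37/83)×77/75 = 2849/6225, sense flips to +
mesh 3 [13T→71T]: |ω|/ω_in = (2849/6225)×13/71 = 37037/441975, sense flips to −
mesh 4 [71T→15T]: |ω|/ω_in = (37037/441975)×71/15 = 37037/93375, sense flips to +
mesh 5 [17T→87T]: |ω|/ω_in = (37037/93375)×17/87 = 629629/8123625, sense flips to −
signed output speed (× input speed) = -629629/8123625

-629629/8123625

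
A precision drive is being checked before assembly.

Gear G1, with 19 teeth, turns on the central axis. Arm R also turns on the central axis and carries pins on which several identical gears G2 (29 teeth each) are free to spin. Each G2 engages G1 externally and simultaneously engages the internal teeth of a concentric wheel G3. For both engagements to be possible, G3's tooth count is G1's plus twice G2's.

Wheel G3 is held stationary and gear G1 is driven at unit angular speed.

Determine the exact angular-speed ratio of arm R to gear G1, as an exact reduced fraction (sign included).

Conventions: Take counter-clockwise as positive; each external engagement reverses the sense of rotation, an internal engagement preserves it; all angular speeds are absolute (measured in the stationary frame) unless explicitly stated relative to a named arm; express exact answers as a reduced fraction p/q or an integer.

19/96

planetary set (19T centre, 29T on arm, 77T internal) — Willis relation
ring teeth: 19 + 2·29 = 77
19(ω_sun−ω_arm) = −77(ω_ring−ω_arm),  ω_ring = 0, ω_sun = 1
19(1−ω_arm) = −77(0−ω_arm)  ⇒  96·ω_arm = 19  ⇒  ω_arm = 19/96
ω_out/ω_in = 19/96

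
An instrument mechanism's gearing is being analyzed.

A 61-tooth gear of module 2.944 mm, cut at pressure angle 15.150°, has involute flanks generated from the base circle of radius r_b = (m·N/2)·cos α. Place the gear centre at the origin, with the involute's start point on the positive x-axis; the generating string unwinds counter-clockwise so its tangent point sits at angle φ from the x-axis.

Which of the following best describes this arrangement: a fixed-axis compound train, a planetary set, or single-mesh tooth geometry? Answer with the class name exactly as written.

single-mesh involute tooth geometry (61T wheel at module 2.944)
classification: single-mesh tooth geometry

single-mesh tooth geometry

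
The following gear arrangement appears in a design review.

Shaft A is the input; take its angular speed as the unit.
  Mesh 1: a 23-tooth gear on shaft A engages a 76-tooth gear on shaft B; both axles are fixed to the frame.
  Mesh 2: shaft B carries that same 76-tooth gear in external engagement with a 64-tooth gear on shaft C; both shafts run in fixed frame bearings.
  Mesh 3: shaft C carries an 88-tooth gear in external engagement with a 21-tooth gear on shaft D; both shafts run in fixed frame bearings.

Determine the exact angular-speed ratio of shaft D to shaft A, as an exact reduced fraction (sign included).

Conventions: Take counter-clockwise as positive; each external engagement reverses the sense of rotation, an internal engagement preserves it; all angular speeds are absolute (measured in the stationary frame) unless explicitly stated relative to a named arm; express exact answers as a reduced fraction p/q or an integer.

class = fixed-axis compound train [3 meshes; 3 ratios multiply, 3 sense flips]
mesh 1 [23T→76T]: running ratio 23/76, sense −
mesh 2 [76T→64T]: running ratio 23/64, sense +
mesh 3 [88T→21T]: running ratio 253/168, sense −
ω_out/ω_in = -253/168

-253/168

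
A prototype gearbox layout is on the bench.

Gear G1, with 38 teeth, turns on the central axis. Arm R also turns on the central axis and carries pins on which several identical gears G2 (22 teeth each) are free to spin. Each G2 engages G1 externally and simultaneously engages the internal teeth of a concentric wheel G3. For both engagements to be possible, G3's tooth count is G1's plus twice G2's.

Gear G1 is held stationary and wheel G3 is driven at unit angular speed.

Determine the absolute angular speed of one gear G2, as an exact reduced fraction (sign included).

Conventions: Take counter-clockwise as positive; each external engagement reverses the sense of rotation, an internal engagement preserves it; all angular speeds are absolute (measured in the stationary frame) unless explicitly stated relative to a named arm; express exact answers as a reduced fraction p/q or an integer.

41/22

recognized (axles ride arm R): planetary set, 38/22/82 teeth
ring teeth: 38 + 2·22 = 82
38(ω_sun−ω_arm) = −82(ω_ring−ω_arm),  ω_sun = 0, ω_ring = 1
38(0−ω_arm) = −82(1−ω_arm)  ⇒  120·ω_arm = 82  ⇒  ω_arm = 41/60
sun–planet mesh: 38·(0−41/60) = −22·(ω_p−ω_arm)  ⇒  ω_p−ω_arm = 779/660
ω_p = 41/60 + 779/660 = 41/22
exact speed ratio = 41/22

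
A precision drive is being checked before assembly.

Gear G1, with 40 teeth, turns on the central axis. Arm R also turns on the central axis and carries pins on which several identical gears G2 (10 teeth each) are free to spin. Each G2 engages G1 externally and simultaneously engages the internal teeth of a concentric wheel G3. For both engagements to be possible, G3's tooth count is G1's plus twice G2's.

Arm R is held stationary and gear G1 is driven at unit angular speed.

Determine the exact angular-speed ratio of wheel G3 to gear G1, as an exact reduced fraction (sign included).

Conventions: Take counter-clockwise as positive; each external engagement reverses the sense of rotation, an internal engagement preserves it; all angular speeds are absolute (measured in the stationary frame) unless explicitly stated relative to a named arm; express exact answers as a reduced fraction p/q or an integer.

class = planetary set [G3 = 40+2·10 = 60; Willis about the carrier]
ring teeth: 40 + 2·10 = 60
40(ω_sun−ω_arm) = −60(ω_ring−ω_arm),  ω_arm = 0, ω_sun = 1
ω_ring = 0 − (40/60)(1−0) = -2/3
ω_out/ω_in = -2/3

-2/3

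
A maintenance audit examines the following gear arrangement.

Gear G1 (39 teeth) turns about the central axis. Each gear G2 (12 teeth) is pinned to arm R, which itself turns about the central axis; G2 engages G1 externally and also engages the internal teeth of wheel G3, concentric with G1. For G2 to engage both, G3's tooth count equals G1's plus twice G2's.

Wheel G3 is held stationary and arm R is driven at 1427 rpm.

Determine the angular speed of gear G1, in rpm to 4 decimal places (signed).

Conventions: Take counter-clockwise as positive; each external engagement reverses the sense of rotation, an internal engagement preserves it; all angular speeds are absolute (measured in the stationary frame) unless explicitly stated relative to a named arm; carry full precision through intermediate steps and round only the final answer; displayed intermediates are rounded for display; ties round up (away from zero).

recognized (axles ride arm R): planetary set, 39/12/63 teeth
normalise by the input: solve with ω_arm = 1, then scale by 1427 rpm
ring teeth: 39 + 2·12 = 63
39(ω_sun−ω_arm) = −63(ω_ring−ω_arm),  ω_ring = 0, ω_arm = 1
ω_sun = 1 − (63/39)(0−1) = 34/13
scale: ω_sun = 34/13 × 1427 rpm = +3732.1538 rpm

+3732.1538 rpm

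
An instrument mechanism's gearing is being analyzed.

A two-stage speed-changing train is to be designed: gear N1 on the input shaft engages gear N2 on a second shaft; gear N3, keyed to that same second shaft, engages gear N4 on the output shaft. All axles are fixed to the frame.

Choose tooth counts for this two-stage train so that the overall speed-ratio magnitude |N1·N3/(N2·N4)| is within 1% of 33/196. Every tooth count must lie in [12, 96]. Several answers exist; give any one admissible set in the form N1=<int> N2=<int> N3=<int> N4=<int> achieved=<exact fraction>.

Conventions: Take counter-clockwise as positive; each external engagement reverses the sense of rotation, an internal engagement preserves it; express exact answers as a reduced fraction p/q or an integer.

N1=12 N2=28 N3=22 N4=56 achieved=33/196

topology: fixed-axis compound train — 2 stages, target 33/196
target = 33/196 in lowest terms: an exact hit needs N1·N3 = k·33 and N2·N4 = k·196 for one integer k, every count in [12, 96]; additionally prefer no 1:1 stage (N1 ≠ N2, N3 ≠ N4)
k = 1…7: no 1:1-free in-range split of k·33 and k·196 into factor pairs; take k = 8
k = 8: N1·N3 = 264 = 12·22, N2·N4 = 1568 = 28·56
achieved = 12·22/(28·56) = 33/196; |achieved − target| = 0 ≤ 33/19600 ✓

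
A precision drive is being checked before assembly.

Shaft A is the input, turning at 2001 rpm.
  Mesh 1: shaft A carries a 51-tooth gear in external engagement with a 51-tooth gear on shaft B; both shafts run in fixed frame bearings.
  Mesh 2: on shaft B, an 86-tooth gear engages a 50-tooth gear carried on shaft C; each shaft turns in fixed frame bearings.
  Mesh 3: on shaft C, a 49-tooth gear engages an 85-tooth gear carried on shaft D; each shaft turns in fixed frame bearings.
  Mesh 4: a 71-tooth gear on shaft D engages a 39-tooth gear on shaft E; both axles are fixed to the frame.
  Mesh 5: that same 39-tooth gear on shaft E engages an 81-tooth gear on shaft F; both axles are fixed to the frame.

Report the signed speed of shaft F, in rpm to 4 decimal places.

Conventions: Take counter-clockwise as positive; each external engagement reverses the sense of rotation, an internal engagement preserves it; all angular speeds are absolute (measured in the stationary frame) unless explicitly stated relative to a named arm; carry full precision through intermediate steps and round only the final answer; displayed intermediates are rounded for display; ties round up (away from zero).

-1739.1059 rpm

topology: fixed-axis compound train — 5 meshes, A→F
mesh 1 [51T→51T]: ω = 2001.0000×51/51 = 2001.0000 rpm, sense flips to −
mesh 2 [86T→50T]: ω = 2001.0000×86/50 = 3441.7200 rpm, sense flips to +
mesh 3 [49T→85T]: ω = 3441.7200×49/85 = 1984.0504 rpm, sense flips to −
mesh 4 [71T→39T]: ω = 1984.0504×71/39 = 3611.9891 rpm, sense flips to +
mesh 5 [39T→81T]: ω = 3611.9891×39/81 = 1739.1059 rpm, sense flips to −
signed output speed = -1739.1059 rpm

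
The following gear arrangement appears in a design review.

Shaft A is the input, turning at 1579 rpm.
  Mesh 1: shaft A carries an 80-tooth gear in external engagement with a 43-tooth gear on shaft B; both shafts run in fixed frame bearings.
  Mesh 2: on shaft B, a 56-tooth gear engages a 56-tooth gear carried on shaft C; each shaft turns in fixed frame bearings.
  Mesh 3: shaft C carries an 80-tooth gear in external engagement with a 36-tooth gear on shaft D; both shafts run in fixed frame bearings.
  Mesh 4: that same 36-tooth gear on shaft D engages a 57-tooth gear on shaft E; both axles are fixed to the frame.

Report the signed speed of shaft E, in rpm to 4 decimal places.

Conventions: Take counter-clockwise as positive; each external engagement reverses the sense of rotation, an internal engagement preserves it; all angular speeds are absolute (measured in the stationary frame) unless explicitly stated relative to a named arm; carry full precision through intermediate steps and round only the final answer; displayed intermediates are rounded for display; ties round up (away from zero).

+4123.0518 rpm

4-mesh fixed-axis compound train (all bearings frame-fixed)
mesh 1 [80T→43T]: ω = 1579.0000×80/43 = 2937.6744 rpm, sense flips to −
mesh 2 [56T→56T]: ω = 2937.6744×56/56 = 2937.6744 rpm, sense flips to +
mesh 3 [80T→36T]: ω = 2937.6744×80/36 = 6528.1654 rpm, sense flips to −
mesh 4 [36T→57T]: ω = 6528.1654×36/57 = 4123.0518 rpm, sense flips to +
signed output speed = +4123.0518 rpm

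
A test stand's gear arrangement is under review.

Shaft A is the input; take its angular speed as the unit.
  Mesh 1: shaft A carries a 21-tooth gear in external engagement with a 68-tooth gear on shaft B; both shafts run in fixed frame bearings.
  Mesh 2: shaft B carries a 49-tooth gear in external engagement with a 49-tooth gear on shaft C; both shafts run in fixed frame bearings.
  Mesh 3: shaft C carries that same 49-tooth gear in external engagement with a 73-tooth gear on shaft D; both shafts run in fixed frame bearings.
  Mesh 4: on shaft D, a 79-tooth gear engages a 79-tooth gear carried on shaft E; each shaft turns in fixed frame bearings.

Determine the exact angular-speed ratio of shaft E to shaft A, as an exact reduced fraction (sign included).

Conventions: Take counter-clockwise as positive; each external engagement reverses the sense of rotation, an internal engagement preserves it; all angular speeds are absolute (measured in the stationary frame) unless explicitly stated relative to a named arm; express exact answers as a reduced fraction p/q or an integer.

1029/4964

class = fixed-axis compound train [4 meshes; 4 ratios multiply, 4 sense flips]
mesh 1 [21T→68T]: running ratio 21/68, sense −
mesh 2 [49T→49T]: running ratio 21/68, sense +
mesh 3 [49T→73T]: running ratio 1029/4964, sense −
mesh 4 [79T→79T]: running ratio 1029/4964, sense +
ω_out/ω_in = 1029/4964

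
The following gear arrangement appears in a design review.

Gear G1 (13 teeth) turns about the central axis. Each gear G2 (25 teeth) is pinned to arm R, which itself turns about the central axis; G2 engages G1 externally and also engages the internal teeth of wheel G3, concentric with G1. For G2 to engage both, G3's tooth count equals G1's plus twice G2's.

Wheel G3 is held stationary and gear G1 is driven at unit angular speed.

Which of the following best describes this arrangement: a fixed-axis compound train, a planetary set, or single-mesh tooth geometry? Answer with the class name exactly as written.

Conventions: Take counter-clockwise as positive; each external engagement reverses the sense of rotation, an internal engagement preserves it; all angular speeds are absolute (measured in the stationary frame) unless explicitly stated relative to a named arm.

planetary set (13T centre, 25T on arm, 63T internal) — Willis relation
classification: planetary set

planetary set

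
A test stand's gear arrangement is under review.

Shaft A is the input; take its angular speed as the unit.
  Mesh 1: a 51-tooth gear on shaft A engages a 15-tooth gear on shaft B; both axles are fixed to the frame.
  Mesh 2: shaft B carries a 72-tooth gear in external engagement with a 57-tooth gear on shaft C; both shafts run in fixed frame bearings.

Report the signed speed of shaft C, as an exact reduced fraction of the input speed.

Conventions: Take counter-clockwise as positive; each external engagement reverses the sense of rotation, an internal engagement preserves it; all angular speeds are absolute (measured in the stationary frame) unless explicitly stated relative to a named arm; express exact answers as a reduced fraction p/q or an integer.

408/95

2-mesh fixed-axis compound train (all bearings frame-fixed)
mesh 1 [51T→15T]: |ω|/ω_in = 1×51/15 = 17/5, sense flips to −
mesh 2 [72T→57T]: |ω|/ω_in = (17/5)×72/57 = 408/95, sense flips to +
signed output speed (× input speed) = 408/95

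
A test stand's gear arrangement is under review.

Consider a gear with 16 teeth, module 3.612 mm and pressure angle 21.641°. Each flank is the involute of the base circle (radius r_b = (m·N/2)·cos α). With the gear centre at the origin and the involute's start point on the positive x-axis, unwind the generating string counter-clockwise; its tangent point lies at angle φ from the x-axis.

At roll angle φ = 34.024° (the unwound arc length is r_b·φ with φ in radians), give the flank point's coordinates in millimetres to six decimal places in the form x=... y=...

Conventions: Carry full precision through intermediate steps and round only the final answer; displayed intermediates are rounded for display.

class = single-mesh tooth geometry [base-circle involute, m = 3.612, 16T]
pitch radius r_p = m·N/2 = 3.612·16/2 = 28.896000
base radius r_b = r_p·cos α = 28.896000·cos 21.641° = 26.859203
roll angle φ = 34.024° = 0.59383082 rad
x = r_b·(cos φ + φ·sin φ) = 31.185560
y = r_b·(sin φ − φ·cos φ) = 1.809537

x=31.185560 y=1.809537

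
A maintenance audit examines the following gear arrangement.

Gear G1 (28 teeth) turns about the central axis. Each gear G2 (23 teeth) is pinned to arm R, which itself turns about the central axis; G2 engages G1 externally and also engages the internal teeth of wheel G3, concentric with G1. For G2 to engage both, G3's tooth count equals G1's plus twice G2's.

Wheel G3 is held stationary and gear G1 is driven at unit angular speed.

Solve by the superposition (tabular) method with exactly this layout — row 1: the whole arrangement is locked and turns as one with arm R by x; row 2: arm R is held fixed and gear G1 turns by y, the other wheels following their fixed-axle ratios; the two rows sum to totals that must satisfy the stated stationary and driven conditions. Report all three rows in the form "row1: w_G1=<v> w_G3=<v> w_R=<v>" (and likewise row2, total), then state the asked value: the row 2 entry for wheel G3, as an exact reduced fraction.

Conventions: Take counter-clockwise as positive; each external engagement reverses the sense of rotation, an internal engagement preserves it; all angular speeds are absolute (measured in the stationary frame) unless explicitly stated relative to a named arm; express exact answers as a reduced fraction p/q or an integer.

row1: w_G1=14/51 w_G3=14/51 w_R=14/51
row2: w_G1=37/51 w_G3=-14/51 w_R=0
total: w_G1=1 w_G3=0 w_R=14/51
asked value: -14/51

topology: planetary set — G1 28T / G2 23T / G3 74T, arm = carrier (Willis)
superposition row 1 [locked train]: every member turns x
row 2 (arm held, sun turns y): ω_ring = −(28/74)·y, ω_arm = 0
boundary: total ω_ring = x − (28/74)·y = 0 and total ω_sun = x + y = 1  ⇒  y = 37/51, x = 14/51
row 2 ring = −(28/74)·37/51 = -14/51
totals (row 1 + row 2): sun 14/51 + 37/51 = 1, ring 14/51 + (-14/51) = 0, arm 14/51 + 0 = 14/51
asked cell (row2, ring) = -14/51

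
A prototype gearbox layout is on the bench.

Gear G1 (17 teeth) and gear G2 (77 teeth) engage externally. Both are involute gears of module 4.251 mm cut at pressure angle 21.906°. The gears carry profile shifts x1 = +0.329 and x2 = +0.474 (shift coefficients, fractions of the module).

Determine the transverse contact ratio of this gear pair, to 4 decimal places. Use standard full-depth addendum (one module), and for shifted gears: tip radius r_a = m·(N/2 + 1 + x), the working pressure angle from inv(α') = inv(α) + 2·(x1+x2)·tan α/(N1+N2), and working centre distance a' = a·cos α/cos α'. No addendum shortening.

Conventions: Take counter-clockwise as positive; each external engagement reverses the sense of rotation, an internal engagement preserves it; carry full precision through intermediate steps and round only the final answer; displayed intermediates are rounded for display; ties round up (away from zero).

single-mesh involute tooth geometry (17T engaging 77T at module 4.251)
base radii: r_b1 = 33.524560, r_b2 = 151.846535
tip radii: r_a1 = 41.783079, r_a2 = 169.929474
inv(α') = inv(21.906°) + 2·(+0.329+0.474)·tan α/(17+77) = 0.02665749  ⇒  α' = 24.08860°
a' = a·cos α / cos α' = 199.7970·cos 21.906°/cos 24.08860° = 203.053975
action lengths: √(r_a1²−r_b1²) = 24.938516, √(r_a2²−r_b2²) = 76.280114
base pitch p_b = π·m·cos α = 12.390648
CR = (24.938516 + 76.280114 − 203.053975·sin 24.08860°)/12.390648 = 1.480340
contact ratio ≈ 1.4803

1.4803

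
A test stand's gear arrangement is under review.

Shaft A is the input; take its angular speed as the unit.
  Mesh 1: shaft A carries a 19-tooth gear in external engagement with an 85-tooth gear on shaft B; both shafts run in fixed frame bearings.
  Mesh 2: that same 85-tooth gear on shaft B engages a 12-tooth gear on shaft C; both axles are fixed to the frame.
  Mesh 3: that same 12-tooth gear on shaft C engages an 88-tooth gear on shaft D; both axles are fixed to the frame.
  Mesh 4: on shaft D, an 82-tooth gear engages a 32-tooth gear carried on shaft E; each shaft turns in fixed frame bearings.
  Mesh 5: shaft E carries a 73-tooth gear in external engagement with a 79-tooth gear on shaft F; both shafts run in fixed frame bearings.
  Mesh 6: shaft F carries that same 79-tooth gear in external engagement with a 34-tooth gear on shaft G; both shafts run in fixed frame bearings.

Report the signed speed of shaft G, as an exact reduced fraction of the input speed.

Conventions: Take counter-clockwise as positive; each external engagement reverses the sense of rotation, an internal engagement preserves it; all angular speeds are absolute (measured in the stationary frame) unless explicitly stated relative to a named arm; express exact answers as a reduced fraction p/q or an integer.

56867/47872

6-mesh fixed-axis compound train (all bearings frame-fixed)
mesh 1 [19T→85T]: |ω|/ω_in = 1×19/85 = 19/85, sense flips to −
mesh 2 [85T→12T]: |ω|/ω_in = (19/85)×85/12 = 19/12, sense flips to +
mesh 3 [12T→88T]: |ω|/ω_in = (19/12)×12/88 = 19/88, sense flips to −
mesh 4 [82T→32T]: |ω|/ω_in = (19/88)×82/32 = 779/1408, sense flips to +
mesh 5 [73T→79T]: |ω|/ω_in = (779/1408)×73/79 = 56867/111232, sense flips to −
mesh 6 [79T→34T]: |ω|/ω_in = (56867/111232)×79/34 = 56867/47872, sense flips to +
signed output speed (× input speed) = 56867/47872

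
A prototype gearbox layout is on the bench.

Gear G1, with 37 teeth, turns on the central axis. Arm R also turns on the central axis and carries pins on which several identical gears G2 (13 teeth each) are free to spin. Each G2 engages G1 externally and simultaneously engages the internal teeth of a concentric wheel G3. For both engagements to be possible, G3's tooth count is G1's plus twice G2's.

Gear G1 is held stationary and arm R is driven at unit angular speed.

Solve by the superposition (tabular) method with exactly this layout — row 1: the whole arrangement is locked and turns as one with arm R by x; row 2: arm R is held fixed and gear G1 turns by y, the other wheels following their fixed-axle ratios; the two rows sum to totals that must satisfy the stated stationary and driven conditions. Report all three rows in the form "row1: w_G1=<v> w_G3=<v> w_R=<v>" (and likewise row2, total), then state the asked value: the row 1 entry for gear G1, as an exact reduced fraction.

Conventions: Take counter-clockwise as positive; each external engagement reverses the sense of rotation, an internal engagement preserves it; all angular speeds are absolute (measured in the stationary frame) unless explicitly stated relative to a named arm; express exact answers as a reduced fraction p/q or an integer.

row1: w_G1=1 w_G3=1 w_R=1
row2: w_G1=-1 w_G3=37/63 w_R=0
total: w_G1=0 w_G3=100/63 w_R=1
asked value: 1

planetary set (37T centre, 13T on arm, 63T internal) — Willis relation
row 1 — lock + rotate with arm: ω_sun = ω_ring = ω_arm = x
row 2 — arm fixed, fixed-axis ratios: sun y, ring −(37/63)·y, arm 0
boundary: total ω_sun = x + y = 0 and total ω_arm = x = 1  ⇒  y = -1, x = 1
row 2 ring = −(37/63)·(-1) = 37/63
totals (row 1 + row 2): sun 1 + (-1) = 0, ring 1 + 37/63 = 100/63, arm 1 + 0 = 1
asked cell (row1, sun) = 1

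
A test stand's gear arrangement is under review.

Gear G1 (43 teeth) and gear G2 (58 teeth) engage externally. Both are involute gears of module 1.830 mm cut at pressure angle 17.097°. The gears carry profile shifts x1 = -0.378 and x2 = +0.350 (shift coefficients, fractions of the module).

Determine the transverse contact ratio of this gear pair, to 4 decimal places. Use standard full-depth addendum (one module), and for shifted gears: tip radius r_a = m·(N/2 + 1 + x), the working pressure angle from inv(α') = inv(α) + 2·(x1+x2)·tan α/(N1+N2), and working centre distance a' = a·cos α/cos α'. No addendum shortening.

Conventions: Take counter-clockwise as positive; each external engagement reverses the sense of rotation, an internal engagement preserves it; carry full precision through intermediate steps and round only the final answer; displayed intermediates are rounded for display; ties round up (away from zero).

single-mesh involute tooth geometry (43T engaging 58T at module 1.830)
base radii: r_b1 = 37.606282, r_b2 = 50.724752
tip radii: r_a1 = 40.483260, r_a2 = 55.540500
inv(α') = inv(17.097°) + 2·(-0.378+0.350)·tan α/(43+58) = 0.00901337  ⇒  α' = 16.99305°
a' = a·cos α / cos α' = 92.4150·cos 17.097°/cos 16.99305° = 92.363609
action lengths: √(r_a1²−r_b1²) = 14.988726, √(r_a2²−r_b2²) = 22.621818
base pitch p_b = π·m·cos α = 5.495052
CR = (14.988726 + 22.621818 − 92.363609·sin 16.99305°)/5.495052 = 1.932057
contact ratio ≈ 1.9321

1.9321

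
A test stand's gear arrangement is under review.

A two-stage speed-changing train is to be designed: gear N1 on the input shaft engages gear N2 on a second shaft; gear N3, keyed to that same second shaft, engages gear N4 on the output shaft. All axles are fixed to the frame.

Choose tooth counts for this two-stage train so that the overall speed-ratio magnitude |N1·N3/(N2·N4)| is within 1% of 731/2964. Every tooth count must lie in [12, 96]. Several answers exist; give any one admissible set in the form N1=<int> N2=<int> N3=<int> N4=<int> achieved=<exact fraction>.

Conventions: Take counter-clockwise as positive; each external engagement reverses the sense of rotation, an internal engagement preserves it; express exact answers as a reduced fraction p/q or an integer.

N1=17 N2=38 N3=43 N4=78 achieved=731/2964

design class (target 731/2964): fixed-axis compound train
target = 731/2964 in lowest terms: an exact hit needs N1·N3 = k·731 and N2·N4 = k·2964 for one integer k, every count in [12, 96]; additionally prefer no 1:1 stage (N1 ≠ N2, N3 ≠ N4)
k = 1: N1·N3 = 731 = 17·43, N2·N4 = 2964 = 38·78
achieved = 17·43/(38·78) = 731/2964; |achieved − target| = 0 ≤ 731/296400 ✓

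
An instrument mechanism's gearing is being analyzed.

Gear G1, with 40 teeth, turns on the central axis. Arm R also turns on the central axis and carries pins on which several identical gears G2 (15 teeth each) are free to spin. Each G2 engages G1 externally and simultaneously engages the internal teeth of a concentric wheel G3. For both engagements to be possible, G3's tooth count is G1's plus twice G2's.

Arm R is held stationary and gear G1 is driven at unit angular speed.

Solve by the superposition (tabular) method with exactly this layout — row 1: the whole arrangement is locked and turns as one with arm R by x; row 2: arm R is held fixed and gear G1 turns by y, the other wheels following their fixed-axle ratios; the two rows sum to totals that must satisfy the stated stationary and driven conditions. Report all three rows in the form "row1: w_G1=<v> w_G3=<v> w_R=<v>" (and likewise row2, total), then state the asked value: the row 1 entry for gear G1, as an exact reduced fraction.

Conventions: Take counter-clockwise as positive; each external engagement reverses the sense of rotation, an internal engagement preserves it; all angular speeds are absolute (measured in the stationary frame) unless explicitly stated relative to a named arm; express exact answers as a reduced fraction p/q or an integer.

planetary set (40T centre, 15T on arm, 70T internal) — Willis relation
superposition row 1 [locked train]: every member turns x
row 2 (arm held, sun turns y): ω_ring = −(40/70)·y, ω_arm = 0
boundary: total ω_arm = x = 0 and total ω_sun = x + y = 1  ⇒  y = 1, x = 0
row 2 ring = −(40/70)·1 = -4/7
totals (row 1 + row 2): sun 0 + 1 = 1, ring 0 + (-4/7) = -4/7, arm 0 + 0 = 0
asked cell (row1, sun) = 0

row1: w_G1=0 w_G3=0 w_R=0
row2: w_G1=1 w_G3=-4/7 w_R=0
total: w_G1=1 w_G3=-4/7 w_R=0
asked value: 0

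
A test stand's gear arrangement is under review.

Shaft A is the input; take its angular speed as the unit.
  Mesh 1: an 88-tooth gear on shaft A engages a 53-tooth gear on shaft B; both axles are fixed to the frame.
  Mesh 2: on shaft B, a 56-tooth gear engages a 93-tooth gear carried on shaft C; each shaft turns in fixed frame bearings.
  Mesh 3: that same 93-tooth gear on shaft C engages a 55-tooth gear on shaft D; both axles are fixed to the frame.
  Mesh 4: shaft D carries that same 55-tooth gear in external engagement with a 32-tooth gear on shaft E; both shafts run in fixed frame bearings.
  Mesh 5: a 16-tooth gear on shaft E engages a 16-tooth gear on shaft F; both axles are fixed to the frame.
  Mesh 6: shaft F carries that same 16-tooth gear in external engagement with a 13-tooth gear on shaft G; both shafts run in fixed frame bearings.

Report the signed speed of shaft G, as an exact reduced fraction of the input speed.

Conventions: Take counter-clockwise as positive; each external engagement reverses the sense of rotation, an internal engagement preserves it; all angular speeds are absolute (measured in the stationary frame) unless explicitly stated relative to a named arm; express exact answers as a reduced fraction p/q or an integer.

6-mesh fixed-axis compound train (all bearings frame-fixed)
mesh 1 [88T→53T]: |ω|/ω_in = 1×88/53 = 88/53, sense flips to −
mesh 2 [56T→93T]: |ω|/ω_in = (88/53)×56/93 = 4928/4929, sense flips to +
mesh 3 [93T→55T]: |ω|/ω_in = (4928/4929)×93/55 = 448/265, sense flips to −
mesh 4 [55T→32T]: |ω|/ω_in = (448/265)×55/32 = 154/53, sense flips to +
mesh 5 [16T→16T]: |ω|/ω_in = (154/53)×16/16 = 154/53, sense flips to −
mesh 6 [16T→13T]: |ω|/ω_in = (154/53)×16/13 = 2464/689, sense flips to +
signed output speed (× input speed) = 2464/689

2464/689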